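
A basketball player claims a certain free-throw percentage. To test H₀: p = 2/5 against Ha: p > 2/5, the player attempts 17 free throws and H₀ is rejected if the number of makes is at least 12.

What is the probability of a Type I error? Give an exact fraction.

Under H₀, K ~ Binomial(17, 2/5), and α = P(K ≥ 12).
Adding the binomial terms for j = 12 through 17 with p = 2/5 yields 8082735104/762939453125.

8082735104/762939453125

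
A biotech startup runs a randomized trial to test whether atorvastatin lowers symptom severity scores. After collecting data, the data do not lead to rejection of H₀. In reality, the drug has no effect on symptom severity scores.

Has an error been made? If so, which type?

Neither — the decision is correct.

The conventional null hypothesis here is that the drug has no effect on symptom severity scores.
The test retained a true H₀ — the decision matches the true state.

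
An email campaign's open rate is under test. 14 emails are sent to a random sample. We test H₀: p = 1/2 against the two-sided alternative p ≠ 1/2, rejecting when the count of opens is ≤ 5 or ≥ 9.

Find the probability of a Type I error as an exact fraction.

3473/8192

Under H₀, Y ~ Binomial(14, 1/2); α is the probability of landing in either tail, P(Y ≤ 5) + P(Y ≥ 9).
Each tail has probability (1 + 14 + 91 + 364 + 1001 + 2002)/16384; doubling gives α = 6946/16384 = 3473/8192.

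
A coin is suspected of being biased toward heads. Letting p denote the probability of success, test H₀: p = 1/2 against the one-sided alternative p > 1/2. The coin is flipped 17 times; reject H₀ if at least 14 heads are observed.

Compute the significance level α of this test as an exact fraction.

Under H₀, K ~ Binomial(17, 1/2), and α = P(K ≥ 14).
That's C(17,14) + C(17,15) + C(17,16) + C(17,17) over 2^17, i.e. (680 + 136 + 17 + 1)/131072 = 834/131072 = 417/65536.

417/65536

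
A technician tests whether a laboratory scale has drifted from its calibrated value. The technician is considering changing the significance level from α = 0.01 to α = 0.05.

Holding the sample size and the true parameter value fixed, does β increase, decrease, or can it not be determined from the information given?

A larger α widens the rejection region, so when the alternative is true more outcomes lead to rejection — failing to reject becomes less likely.

It decreases.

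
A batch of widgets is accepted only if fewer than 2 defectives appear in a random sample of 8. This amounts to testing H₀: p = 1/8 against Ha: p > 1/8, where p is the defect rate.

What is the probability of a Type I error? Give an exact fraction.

The significance level is the probability, assuming p = 1/8, of seeing 2 or more defectives in 8 draws.
Computing the lower-tail complement: 1 − 12353145/16777216 = 4424071/16777216.

4424071/16777216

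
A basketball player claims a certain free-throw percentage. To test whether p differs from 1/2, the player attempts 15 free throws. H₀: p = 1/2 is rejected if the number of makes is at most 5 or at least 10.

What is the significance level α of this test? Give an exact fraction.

The significance level is the null-hypothesis probability of the rejection region {≤5} ∪ {≥10}.
The two tails are symmetric, so α = 2·(1 + 15 + 105 + 455 + 1365 + 3003)/2^15 = 9888/32768 = 309/1024.

309/1024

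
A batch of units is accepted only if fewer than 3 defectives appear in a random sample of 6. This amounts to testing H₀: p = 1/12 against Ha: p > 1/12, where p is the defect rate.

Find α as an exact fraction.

14251/1492992

α = P(reject H₀ | H₀ true) = P(Y ≥ 3 | p = 1/12), Y ~ Binomial(6, 1/12).
α = 1 − P(Y ≤ 2) = 1 − 1478741/1492992 = 14251/1492992.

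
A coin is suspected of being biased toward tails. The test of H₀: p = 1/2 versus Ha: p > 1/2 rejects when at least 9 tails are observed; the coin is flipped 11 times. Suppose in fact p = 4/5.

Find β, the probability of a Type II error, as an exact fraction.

3736313/9765625

β = P(fail to reject H₀ | Ha true) = P(S ≤ 8 | p = 4/5), S ~ Binomial(11, 4/5).
Equivalently, β = 1 − P(S ≥ 9) = 3736313/9765625.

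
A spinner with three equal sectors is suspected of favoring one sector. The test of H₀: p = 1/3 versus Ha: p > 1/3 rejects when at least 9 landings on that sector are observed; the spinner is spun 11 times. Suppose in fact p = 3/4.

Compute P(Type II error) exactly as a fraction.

2285053/4194304

β = P(fail to reject H₀ | Ha true) = P(S ≤ 8 | p = 3/4), S ~ Binomial(11, 3/4).
Adding the binomial probabilities P(S=0)+…+P(S=8) at p = 3/4 gives 2285053/4194304.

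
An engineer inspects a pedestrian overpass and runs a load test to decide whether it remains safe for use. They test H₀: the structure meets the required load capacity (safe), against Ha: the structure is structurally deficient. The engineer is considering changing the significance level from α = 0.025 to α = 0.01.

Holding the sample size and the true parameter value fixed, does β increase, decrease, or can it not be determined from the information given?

It increases.

A smaller α moves the rejection region further into the tail. With the alternative true, more outcomes now fall outside the rejection region, so failing to reject becomes more likely.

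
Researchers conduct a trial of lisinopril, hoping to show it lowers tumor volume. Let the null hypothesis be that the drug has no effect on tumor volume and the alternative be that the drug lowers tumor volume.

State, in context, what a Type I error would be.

A Type I error is rejecting H₀ when H₀ is true.
Here that means concluding that the drug is effective when actually the drug has no effect on tumor volume.

A Type I error would mean concluding that the drug lowers tumor volume when in fact the drug has no effect on tumor volume.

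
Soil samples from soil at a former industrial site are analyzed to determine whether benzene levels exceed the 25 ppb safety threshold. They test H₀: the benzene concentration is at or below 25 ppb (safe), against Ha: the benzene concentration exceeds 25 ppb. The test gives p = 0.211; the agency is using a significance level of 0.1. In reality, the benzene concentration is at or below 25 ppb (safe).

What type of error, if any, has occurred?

No error — this is a correct decision.

Since p = 0.211 ≥ α = 0.1, H₀ is not rejected.
H₀ is true (actually the benzene concentration is at or below 25 ppb (safe)).
The decision matches the true state — no error.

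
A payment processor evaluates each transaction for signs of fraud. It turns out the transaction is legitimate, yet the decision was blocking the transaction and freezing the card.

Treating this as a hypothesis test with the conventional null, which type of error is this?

Type I error

The null hypothesis here is that the transaction is legitimate.
'Blocking the transaction and freezing the card' corresponds to rejecting H₀.
H₀ was rejected but H₀ is true — a Type I error (false positive).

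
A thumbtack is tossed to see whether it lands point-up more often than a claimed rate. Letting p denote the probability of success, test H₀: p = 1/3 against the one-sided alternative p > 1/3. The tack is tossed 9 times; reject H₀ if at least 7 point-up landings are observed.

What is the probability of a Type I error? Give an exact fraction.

α = P(reject H₀ | H₀ true) = P(X ≥ 7 | p = 1/3), with X ~ Binomial(9, 1/3).
P(X ≥ 7) = Σ_{j=7}^{9} C(9,j)·(1/3)^j·(2/3)^{9-j} = 163/19683.

163/19683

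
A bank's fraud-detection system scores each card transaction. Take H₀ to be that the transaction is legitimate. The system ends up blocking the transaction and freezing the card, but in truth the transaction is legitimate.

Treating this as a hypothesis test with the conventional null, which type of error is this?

Type I error

'Blocking the transaction and freezing the card' corresponds to rejecting H₀.
H₀ was rejected but H₀ is true — a Type I error (false positive).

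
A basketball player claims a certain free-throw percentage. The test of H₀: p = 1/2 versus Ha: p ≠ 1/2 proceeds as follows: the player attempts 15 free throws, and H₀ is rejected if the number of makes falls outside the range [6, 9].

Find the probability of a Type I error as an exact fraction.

309/1024

The significance level is the null-hypothesis probability of the rejection region {≤5} ∪ {≥10}.
By symmetry, α = 2·P(K ≤ 5) = 2·(1 + 15 + 105 + 455 + 1365 + 3003)/32768 = 9888/32768 = 309/1024.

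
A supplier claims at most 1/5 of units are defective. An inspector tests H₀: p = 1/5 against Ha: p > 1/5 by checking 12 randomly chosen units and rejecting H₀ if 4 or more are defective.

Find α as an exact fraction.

Under H₀, S ~ Binomial(12, 1/5); the Type I error rate is P(S ≥ 4).
Computing the lower-tail complement: 1 − 38797312/48828125 = 10030813/48828125.

10030813/48828125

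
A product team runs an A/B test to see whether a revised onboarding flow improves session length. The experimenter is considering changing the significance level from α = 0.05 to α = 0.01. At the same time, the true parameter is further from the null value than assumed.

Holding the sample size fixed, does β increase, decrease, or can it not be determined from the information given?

The first change alone would make β increase; the second alone would make β decrease. Which effect dominates depends on the magnitudes, which are not given.

Cannot be determined from the information given.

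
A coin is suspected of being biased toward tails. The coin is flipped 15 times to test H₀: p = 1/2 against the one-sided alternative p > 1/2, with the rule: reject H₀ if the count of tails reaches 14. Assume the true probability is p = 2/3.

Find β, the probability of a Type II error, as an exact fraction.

Under the alternative p = 2/3, S ~ Binomial(15, 2/3); β is the probability the test does not reject, P(S < 14).
Adding the binomial probabilities P(S=0)+…+P(S=13) at p = 2/3 gives 14070379/14348907.

14070379/14348907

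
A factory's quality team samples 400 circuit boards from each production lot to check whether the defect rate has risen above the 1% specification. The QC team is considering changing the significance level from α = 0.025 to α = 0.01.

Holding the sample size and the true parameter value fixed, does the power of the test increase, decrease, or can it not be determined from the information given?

Lowering α raises the bar for rejection; under Ha, the test now fails to reject on outcomes it previously would have rejected.
Since power = 1 − β and β increases, power decreases.

It decreases.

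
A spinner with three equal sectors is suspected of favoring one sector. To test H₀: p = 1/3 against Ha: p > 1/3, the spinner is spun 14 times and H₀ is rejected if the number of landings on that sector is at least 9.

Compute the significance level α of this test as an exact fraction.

Under H₀, X ~ Binomial(14, 1/3), and α = P(X ≥ 9).
Adding the binomial terms for j = 9 through 14 with p = 1/3 yields 9265/531441.

9265/531441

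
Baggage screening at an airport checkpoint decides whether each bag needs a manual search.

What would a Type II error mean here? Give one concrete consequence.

With the conventional null hypothesis that the bag contains no prohibited items:
A Type II error is failing to reject H₀ when H₀ is false.
Here that means letting the bag through when actually the bag contains a prohibited item.

A Type II error would mean concluding that the bag contains no prohibited items (or at least failing to establish that the bag contains a prohibited item) when in fact the bag contains a prohibited item. Consequence: a prohibited item passes through security undetected.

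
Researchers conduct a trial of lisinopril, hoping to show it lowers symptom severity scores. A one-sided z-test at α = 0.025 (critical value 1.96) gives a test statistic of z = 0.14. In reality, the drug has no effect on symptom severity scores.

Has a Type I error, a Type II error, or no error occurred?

The conventional null hypothesis is that the drug has no effect on symptom severity scores.
Since z = 0.14 ≤ z* = 1.96, H₀ is not rejected.
H₀ is true (actually the drug has no effect on symptom severity scores).
The decision matches the true state — no error.

Neither — the decision is correct.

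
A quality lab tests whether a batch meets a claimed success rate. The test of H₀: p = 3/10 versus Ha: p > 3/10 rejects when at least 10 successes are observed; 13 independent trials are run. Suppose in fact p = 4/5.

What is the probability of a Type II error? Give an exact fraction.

61688401/244140625

β = P(fail to reject H₀ | Ha true) = P(K ≤ 9 | p = 4/5), K ~ Binomial(13, 4/5).
Adding the binomial probabilities P(K=0)+…+P(K=9) at p = 4/5 gives 61688401/244140625.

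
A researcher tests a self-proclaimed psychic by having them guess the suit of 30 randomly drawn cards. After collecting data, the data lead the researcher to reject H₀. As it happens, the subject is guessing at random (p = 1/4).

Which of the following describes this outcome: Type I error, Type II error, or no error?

The conventional null hypothesis here is that the subject is guessing at random (p = 1/4).
H₀ was rejected, but H₀ is actually true.
Rejecting a true null hypothesis is a Type I error (false positive).

Type I error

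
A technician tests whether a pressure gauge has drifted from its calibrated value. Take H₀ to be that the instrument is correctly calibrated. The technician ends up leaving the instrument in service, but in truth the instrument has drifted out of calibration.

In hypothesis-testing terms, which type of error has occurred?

'Leaving the instrument in service' corresponds to failing to reject H₀.
H₀ was not rejected but H₀ is false — a Type II error (false negative).

Type II error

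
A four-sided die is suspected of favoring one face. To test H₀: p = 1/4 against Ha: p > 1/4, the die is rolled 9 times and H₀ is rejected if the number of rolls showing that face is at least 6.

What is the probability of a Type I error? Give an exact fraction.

655/65536

Under H₀, K ~ Binomial(9, 1/4), and α = P(K ≥ 6).
Adding the binomial terms for j = 6 through 9 with p = 1/4 yields 655/65536.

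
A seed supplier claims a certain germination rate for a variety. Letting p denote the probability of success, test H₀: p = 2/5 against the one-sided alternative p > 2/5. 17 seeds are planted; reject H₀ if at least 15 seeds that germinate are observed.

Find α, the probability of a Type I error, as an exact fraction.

8716288/152587890625

Under H₀, X ~ Binomial(17, 2/5), and α = P(X ≥ 15).
Adding the binomial terms for j = 15 through 17 with p = 2/5 yields 8716288/152587890625.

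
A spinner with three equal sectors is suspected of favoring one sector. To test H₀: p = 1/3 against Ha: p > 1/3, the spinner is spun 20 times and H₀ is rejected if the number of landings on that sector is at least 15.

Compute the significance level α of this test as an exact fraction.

64841/387420489

Under H₀, S ~ Binomial(20, 1/3), and α = P(S ≥ 15).
P(S ≥ 15) = Σ_{j=15}^{20} C(20,j)·(1/3)^j·(2/3)^{20-j} = 64841/387420489.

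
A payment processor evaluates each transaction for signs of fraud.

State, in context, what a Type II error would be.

A Type II error would mean concluding that the transaction is legitimate (or at least failing to establish that the transaction is fraudulent) when in fact the transaction is fraudulent.

With the conventional null hypothesis that the transaction is legitimate:
A Type II error is failing to reject H₀ when H₀ is false.
Here that means approving the transaction when actually the transaction is fraudulent.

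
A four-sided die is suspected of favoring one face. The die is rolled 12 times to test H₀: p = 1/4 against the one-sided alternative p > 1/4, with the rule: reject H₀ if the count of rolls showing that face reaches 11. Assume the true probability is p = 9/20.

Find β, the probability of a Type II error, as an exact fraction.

4091575270595131/4096000000000000

A Type II error is failing to reject when Ha holds: with p = 9/20, β = P(S ≤ 10).
Equivalently, β = 1 − P(S ≥ 11) = 4091575270595131/4096000000000000.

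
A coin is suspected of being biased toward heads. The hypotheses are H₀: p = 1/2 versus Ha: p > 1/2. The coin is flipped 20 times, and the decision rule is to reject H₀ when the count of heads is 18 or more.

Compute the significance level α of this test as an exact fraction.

211/1048576

The Type I error probability is α = P(K ≥ 18) computed under H₀, where K ~ Binomial(20, 1/2).
P(K ≥ 18) = [C(20,18) + C(20,19) + C(20,20)] / 2^20 = (190 + 20 + 1) / 1048576 = 211/1048576.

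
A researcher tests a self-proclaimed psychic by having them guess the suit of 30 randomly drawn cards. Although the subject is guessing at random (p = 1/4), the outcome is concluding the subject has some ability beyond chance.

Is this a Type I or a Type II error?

Type I error

The null hypothesis here is that the subject is guessing at random (p = 1/4).
'Concluding the subject has some ability beyond chance' corresponds to rejecting H₀.
H₀ was rejected but H₀ is true — a Type I error (false positive).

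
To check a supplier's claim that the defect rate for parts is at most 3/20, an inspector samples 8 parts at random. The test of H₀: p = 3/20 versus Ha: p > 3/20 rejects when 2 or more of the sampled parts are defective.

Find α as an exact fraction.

8776114407/25600000000

Under H₀, X ~ Binomial(8, 3/20); the Type I error rate is P(X ≥ 2).
Computing the lower-tail complement: 1 − 16823885593/25600000000 = 8776114407/25600000000.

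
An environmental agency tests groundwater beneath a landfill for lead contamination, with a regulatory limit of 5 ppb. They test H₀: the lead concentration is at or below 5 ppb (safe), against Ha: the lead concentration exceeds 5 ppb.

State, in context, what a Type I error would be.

A Type I error is rejecting H₀ when H₀ is true.
Here that means declaring the site contaminated and ordering remediation when actually the lead concentration is at or below 5 ppb (safe).

A Type I error would mean concluding that the lead concentration exceeds 5 ppb when in fact the lead concentration is at or below 5 ppb (safe).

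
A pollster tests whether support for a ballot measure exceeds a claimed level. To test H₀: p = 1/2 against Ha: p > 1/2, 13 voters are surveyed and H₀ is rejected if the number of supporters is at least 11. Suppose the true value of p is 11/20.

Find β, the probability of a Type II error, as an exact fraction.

β = P(fail to reject H₀ | Ha true) = P(Y ≤ 10 | p = 11/20), Y ~ Binomial(13, 11/20).
Equivalently, β = 1 − P(Y ≥ 11) = 39857841016429707/40960000000000000.

39857841016429707/40960000000000000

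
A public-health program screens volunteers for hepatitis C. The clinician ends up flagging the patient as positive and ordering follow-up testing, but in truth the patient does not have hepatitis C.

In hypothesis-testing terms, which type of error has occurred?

The null hypothesis here is that the patient does not have hepatitis C.
'Flagging the patient as positive and ordering follow-up testing' corresponds to rejecting H₀.
H₀ was rejected but H₀ is true — a Type I error (false positive).

Type I error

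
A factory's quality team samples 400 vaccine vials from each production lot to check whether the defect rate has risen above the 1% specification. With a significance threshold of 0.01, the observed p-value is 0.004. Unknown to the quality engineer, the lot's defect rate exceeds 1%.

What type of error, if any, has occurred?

No error — this is a correct decision.

The conventional null hypothesis is that the lot's defect rate is 1% (within specification).
Since p = 0.004 < α = 0.01, H₀ is rejected.
H₀ is false (actually the lot's defect rate exceeds 1%).
The decision matches the true state — no error.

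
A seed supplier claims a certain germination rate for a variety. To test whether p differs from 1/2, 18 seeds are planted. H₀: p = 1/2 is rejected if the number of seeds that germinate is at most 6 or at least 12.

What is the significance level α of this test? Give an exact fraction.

α = P(X ≤ 6 or X ≥ 12 | p = 1/2), X ~ Binomial(18, 1/2).
The two tails are symmetric, so α = 2·(1 + 18 + 153 + 816 + 3060 + 8568 + 18564)/2^18 = 62360/262144 = 7795/32768.

7795/32768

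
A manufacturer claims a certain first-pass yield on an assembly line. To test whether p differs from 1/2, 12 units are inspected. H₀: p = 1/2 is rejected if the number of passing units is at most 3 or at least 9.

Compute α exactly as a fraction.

α = P(S ≤ 3 or S ≥ 9 | p = 1/2), S ~ Binomial(12, 1/2).
Each tail has probability (1 + 12 + 66 + 220)/4096; doubling gives α = 598/4096 = 299/2048.

299/2048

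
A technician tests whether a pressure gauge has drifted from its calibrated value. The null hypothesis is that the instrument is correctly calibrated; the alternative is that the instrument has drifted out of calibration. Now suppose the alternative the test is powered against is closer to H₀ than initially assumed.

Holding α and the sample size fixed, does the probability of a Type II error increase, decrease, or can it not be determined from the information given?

It increases.

A smaller departure from H₀ means the test statistic under Ha is distributed closer to where it would be under H₀; rejection becomes less likely.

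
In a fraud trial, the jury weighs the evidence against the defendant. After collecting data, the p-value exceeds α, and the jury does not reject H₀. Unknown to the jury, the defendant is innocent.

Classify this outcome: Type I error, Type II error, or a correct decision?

Neither — the decision is correct.

The conventional null hypothesis here is that the defendant is innocent.
The test retained a true H₀ — the decision matches the true state.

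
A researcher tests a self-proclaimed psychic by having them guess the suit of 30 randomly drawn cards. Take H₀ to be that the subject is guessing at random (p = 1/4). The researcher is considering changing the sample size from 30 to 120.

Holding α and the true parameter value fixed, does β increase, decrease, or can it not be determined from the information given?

It decreases.

More data shrinks sampling variability; the test statistic under Ha concentrates further from the null value, making rejection more likely.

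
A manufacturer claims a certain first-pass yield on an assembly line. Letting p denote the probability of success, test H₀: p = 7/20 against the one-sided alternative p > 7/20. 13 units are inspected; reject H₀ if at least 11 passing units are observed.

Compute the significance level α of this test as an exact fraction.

14250593836801/40960000000000000

Under H₀, K ~ Binomial(13, 7/20), and α = P(K ≥ 11).
Adding the binomial terms for j = 11 through 13 with p = 7/20 yields 14250593836801/40960000000000000.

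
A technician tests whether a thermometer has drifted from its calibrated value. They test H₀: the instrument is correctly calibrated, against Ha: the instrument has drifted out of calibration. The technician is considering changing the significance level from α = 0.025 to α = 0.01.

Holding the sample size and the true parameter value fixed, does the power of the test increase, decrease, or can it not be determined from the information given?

Lowering α raises the bar for rejection; under Ha, the test now fails to reject on outcomes it previously would have rejected.
Since power = 1 − β and β increases, power decreases.

It decreases.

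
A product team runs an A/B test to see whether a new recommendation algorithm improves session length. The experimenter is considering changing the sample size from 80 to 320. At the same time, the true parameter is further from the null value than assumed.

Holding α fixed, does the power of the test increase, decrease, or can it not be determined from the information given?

It increases.

A larger sample reduces the standard error, pulling the sampling distribution under Ha further from the non-rejection region. A larger true effect moves the Ha sampling distribution further from the H₀ critical value, making rejection more likely when Ha is true. Both changes push β in the same direction.
Since power = 1 − β and β decreases, power increases.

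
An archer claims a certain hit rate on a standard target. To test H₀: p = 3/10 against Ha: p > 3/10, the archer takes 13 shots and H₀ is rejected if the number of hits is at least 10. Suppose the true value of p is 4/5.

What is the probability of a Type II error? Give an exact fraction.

A Type II error is failing to reject when Ha holds: with p = 4/5, β = P(K ≤ 9).
Equivalently, β = 1 − P(K ≥ 10) = 61688401/244140625.

61688401/244140625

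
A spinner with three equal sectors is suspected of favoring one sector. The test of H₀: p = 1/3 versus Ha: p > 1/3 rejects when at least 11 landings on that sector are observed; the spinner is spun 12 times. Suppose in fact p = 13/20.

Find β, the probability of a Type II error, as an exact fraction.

A Type II error is failing to reject when Ha holds: with p = 13/20, β = P(Y ≤ 10).
Equivalently, β = 1 − P(Y ≥ 11) = 3922160441778411/4096000000000000.

3922160441778411/4096000000000000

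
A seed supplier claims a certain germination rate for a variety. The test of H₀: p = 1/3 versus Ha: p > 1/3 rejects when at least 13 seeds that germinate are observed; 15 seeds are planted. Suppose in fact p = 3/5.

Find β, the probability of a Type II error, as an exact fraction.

29690124488/30517578125

A Type II error is failing to reject when Ha holds: with p = 3/5, β = P(K ≤ 12).
Summing C(15,j)·(3/5)^j·(2/5)^{15-j} for j = 0..12 gives 29690124488/30517578125.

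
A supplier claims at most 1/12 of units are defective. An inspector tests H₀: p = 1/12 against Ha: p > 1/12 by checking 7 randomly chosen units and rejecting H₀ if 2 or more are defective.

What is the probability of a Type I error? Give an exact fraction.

219095/1990656

Under H₀, X ~ Binomial(7, 1/12); the Type I error rate is P(X ≥ 2).
Computing the lower-tail complement: 1 − 1771561/1990656 = 219095/1990656.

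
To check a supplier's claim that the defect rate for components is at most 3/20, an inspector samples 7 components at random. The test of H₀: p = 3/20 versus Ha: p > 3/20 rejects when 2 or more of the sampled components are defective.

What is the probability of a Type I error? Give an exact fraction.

Under H₀, K ~ Binomial(7, 3/20); the Type I error rate is P(K ≥ 2).
α = 1 − P(K ≤ 1) = 1 − 458613811/640000000 = 181386189/640000000.

181386189/640000000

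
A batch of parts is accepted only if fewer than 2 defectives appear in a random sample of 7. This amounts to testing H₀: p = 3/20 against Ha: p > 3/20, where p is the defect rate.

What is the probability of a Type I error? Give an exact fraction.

α = P(reject H₀ | H₀ true) = P(S ≥ 2 | p = 3/20), S ~ Binomial(7, 3/20).
Computing the lower-tail complement: 1 − 458613811/640000000 = 181386189/640000000.

181386189/640000000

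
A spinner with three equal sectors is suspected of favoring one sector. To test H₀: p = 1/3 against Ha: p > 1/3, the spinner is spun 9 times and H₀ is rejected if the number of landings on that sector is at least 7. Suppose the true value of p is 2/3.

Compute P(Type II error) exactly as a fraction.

12259/19683

Under the alternative p = 2/3, K ~ Binomial(9, 2/3); β is the probability the test does not reject, P(K < 7).
Adding the binomial probabilities P(K=0)+…+P(K=6) at p = 2/3 gives 12259/19683.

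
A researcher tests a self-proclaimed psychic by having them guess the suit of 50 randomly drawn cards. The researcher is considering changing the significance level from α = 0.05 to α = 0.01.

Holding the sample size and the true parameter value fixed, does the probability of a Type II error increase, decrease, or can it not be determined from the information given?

A smaller α moves the rejection region further into the tail. With the alternative true, more outcomes now fall outside the rejection region, so failing to reject becomes more likely.

It increases.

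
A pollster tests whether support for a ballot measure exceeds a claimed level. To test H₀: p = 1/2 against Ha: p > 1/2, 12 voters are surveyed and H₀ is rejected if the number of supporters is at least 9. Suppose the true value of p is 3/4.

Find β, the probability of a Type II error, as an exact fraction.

5892517/16777216

β = P(fail to reject H₀ | Ha true) = P(S ≤ 8 | p = 3/4), S ~ Binomial(12, 3/4).
Adding the binomial probabilities P(S=0)+…+P(S=8) at p = 3/4 gives 5892517/16777216.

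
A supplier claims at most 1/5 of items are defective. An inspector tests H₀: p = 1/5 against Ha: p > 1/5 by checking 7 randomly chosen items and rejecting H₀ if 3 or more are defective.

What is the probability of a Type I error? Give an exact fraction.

Under H₀, X ~ Binomial(7, 1/5); the Type I error rate is P(X ≥ 3).
Computing the lower-tail complement: 1 − 13312/15625 = 2313/15625.

2313/15625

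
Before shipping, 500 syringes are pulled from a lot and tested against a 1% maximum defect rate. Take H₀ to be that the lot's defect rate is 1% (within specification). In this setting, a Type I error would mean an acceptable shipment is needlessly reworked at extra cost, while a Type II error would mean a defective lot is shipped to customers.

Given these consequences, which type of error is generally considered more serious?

The Type II consequence (a defective lot is shipped to customers) is more severe than the Type I consequence (an acceptable shipment is needlessly reworked at extra cost).

Type II error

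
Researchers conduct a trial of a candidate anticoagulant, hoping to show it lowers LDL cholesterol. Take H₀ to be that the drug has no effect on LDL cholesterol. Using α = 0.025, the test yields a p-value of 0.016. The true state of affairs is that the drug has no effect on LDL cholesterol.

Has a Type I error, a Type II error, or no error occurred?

Since p = 0.016 < α = 0.025, H₀ is rejected.
H₀ is true (actually the drug has no effect on LDL cholesterol).
Rejecting a true H₀ is a Type I error.

Type I error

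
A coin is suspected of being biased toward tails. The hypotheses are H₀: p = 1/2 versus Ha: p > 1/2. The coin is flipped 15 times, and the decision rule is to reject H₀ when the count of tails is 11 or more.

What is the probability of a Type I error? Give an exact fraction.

α = P(reject H₀ | H₀ true) = P(K ≥ 11 | p = 1/2), with K ~ Binomial(15, 1/2).
That's C(15,11) + C(15,12) + C(15,13) + C(15,14) + C(15,15) over 2^15, i.e. (1365 + 455 + 105 + 15 + 1)/32768 = 1941/32768.

1941/32768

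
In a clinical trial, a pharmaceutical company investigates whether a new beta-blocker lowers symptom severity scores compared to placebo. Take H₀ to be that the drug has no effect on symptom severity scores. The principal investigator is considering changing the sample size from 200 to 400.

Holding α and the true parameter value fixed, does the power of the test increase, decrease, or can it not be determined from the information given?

A larger sample reduces the standard error, pulling the sampling distribution under Ha further from the non-rejection region.
Since power = 1 − β and β decreases, power increases.

It increases.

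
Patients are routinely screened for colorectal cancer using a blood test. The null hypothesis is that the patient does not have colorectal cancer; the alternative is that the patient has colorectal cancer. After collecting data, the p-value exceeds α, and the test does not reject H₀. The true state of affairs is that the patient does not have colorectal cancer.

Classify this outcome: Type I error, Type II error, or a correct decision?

The test retained a true H₀ — the decision matches the true state.

Neither — the decision is correct.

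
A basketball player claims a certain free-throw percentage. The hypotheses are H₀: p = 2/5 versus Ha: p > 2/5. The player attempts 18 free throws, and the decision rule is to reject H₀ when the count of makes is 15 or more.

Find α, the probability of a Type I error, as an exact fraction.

163905536/762939453125

α = P(reject H₀ | H₀ true) = P(X ≥ 15 | p = 2/5), with X ~ Binomial(18, 2/5).
Adding the binomial terms for j = 15 through 18 with p = 2/5 yields 163905536/762939453125.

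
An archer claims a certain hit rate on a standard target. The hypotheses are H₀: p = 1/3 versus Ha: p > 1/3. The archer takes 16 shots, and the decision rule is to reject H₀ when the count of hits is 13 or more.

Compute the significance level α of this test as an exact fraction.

4993/43046721

Under H₀, X ~ Binomial(16, 1/3), and α = P(X ≥ 13).
Adding the binomial terms for j = 13 through 16 with p = 1/3 yields 4993/43046721.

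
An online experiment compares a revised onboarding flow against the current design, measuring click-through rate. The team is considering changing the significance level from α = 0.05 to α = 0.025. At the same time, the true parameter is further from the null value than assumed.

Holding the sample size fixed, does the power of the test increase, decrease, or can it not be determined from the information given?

The first change alone would make β increase; the second alone would make β decrease. Which effect dominates depends on the magnitudes, which are not given.
Since power = 1 − β, the effect on power is likewise indeterminate.

Cannot be determined from the information given.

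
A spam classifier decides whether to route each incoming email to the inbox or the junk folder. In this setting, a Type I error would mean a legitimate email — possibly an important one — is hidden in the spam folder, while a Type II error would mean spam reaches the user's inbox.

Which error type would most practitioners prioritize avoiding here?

Type I error

The Type I consequence (a legitimate email — possibly an important one — is hidden in the spam folder) is more severe than the Type II consequence (spam reaches the user's inbox).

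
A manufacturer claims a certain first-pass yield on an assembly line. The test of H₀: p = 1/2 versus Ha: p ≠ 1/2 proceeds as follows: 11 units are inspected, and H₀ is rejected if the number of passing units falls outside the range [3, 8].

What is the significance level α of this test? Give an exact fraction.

The significance level is the null-hypothesis probability of the rejection region {≤2} ∪ {≥9}.
Each tail has probability (1 + 11 + 55)/2048; doubling gives α = 134/2048 = 67/1024.

67/1024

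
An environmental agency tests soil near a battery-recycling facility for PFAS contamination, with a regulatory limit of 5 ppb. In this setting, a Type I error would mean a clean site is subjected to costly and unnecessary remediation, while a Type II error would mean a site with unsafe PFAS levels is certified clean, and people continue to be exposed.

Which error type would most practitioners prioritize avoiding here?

The Type II consequence (a site with unsafe PFAS levels is certified clean, and people continue to be exposed) is more severe than the Type I consequence (a clean site is subjected to costly and unnecessary remediation).

Type II error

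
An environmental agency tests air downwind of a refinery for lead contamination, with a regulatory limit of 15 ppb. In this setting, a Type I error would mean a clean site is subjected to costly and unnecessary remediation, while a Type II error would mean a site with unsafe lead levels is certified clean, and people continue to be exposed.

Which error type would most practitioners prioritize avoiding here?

Type II error

The Type II consequence (a site with unsafe lead levels is certified clean, and people continue to be exposed) is more severe than the Type I consequence (a clean site is subjected to costly and unnecessary remediation).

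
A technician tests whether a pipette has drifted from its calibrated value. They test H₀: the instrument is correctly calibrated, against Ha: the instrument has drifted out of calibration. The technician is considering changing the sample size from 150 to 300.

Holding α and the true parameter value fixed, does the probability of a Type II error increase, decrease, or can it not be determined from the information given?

Increasing n separates the H₀ and Ha sampling distributions, so under Ha fewer outcomes land in the acceptance region.

It decreases.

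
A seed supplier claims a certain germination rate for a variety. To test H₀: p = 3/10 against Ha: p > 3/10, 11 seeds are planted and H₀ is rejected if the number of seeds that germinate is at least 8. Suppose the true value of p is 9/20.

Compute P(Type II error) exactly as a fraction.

Under the alternative p = 9/20, K ~ Binomial(11, 9/20); β is the probability the test does not reject, P(K < 8).
Equivalently, β = 1 − P(K ≥ 8) = 4807868226029/5120000000000.

4807868226029/5120000000000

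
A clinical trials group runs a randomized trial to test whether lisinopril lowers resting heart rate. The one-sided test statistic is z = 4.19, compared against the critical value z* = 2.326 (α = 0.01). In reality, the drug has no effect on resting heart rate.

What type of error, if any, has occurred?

The conventional null hypothesis is that the drug has no effect on resting heart rate.
Since z = 4.19 > z* = 2.326, H₀ is rejected.
H₀ is true (actually the drug has no effect on resting heart rate).
Rejecting a true H₀ is a Type I error.

Type I error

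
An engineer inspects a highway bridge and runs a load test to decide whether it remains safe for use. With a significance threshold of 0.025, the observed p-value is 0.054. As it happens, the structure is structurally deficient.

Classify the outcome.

The conventional null hypothesis is that the structure meets the required load capacity (safe).
Since p = 0.054 ≥ α = 0.025, H₀ is not rejected.
H₀ is false (actually the structure is structurally deficient).
Failing to reject a false H₀ is a Type II error.

Type II error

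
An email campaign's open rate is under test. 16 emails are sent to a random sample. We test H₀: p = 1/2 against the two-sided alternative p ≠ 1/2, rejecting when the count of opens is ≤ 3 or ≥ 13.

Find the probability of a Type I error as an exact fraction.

α = P(Y ≤ 3 or Y ≥ 13 | p = 1/2), Y ~ Binomial(16, 1/2).
By symmetry, α = 2·P(Y ≤ 3) = 2·(1 + 16 + 120 + 560)/65536 = 1394/65536 = 697/32768.

697/32768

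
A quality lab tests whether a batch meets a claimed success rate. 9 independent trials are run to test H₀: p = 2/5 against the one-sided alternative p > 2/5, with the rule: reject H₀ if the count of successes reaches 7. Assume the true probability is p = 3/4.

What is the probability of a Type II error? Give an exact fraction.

13085/32768

Under the alternative p = 3/4, Y ~ Binomial(9, 3/4); β is the probability the test does not reject, P(Y < 7).
Summing C(9,j)·(3/4)^j·(1/4)^{9-j} for j = 0..6 gives 13085/32768.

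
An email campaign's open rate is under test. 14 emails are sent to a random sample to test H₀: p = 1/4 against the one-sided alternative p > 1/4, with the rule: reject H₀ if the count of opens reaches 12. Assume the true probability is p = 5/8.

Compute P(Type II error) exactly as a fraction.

β = P(fail to reject H₀ | Ha true) = P(S ≤ 11 | p = 5/8), S ~ Binomial(14, 5/8).
Equivalently, β = 1 − P(S ≥ 12) = 2070361146177/2199023255552.

2070361146177/2199023255552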